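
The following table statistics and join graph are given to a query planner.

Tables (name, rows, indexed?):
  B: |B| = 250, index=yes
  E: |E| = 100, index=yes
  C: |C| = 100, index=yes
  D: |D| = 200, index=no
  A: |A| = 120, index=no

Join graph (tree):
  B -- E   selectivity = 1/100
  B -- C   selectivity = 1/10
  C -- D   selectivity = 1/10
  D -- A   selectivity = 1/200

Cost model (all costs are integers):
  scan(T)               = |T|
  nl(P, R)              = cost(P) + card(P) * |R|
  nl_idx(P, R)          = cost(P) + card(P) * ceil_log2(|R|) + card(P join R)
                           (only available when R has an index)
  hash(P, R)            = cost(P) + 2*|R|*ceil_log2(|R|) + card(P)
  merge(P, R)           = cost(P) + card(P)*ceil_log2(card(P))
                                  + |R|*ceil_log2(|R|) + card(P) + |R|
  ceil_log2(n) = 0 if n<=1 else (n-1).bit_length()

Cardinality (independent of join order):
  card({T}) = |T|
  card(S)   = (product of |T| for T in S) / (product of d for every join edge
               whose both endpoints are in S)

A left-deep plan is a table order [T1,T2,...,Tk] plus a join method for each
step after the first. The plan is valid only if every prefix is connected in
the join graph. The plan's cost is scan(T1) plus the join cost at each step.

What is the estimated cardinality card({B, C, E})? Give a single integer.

2500

Tables in S: B(250), C(100), E(100)
Edges inside S: B-E(d=100), B-C(d=10)
numerator = 250 * 100 * 100 = 2500000
denominator = 100 * 10 = 1000
card(S) = 2500000 / 1000 = 2500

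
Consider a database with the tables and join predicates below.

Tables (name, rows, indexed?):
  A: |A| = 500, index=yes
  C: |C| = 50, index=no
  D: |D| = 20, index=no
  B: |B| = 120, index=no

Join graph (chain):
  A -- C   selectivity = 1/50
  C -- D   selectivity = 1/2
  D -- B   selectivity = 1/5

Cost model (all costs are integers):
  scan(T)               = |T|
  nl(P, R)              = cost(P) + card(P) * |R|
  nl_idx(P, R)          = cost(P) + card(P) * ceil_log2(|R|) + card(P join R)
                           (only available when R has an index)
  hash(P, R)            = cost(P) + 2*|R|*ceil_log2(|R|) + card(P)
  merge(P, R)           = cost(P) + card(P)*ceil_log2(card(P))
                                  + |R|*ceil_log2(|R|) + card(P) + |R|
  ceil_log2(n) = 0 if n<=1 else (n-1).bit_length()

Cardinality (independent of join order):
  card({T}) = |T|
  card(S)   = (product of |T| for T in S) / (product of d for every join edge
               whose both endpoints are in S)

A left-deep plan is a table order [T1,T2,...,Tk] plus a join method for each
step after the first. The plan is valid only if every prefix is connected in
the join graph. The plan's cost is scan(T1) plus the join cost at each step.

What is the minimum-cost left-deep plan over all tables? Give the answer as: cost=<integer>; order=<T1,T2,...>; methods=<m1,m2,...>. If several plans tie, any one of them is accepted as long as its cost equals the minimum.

Selinger DP (subsets sized 1..n):
  {A}: scan cost=500, card=500
  {C}: scan cost=50, card=50
  {D}: scan cost=20, card=20
  {B}: scan cost=120, card=120
  {AC}: card=500; try (A,nl_idx)→1000, (C,hash)→1600, (A,merge)→5400, (C,merge)→5850, (A,hash)→9100, (A,nl)→25050 …(+1); best=1000 via (A,nl_idx)
  {CD}: card=500; try (D,hash)→300, (C,merge)→490, (D,merge)→520, (C,hash)→640, (C,nl)→1020, (D,nl)→1050; best=300 via (D,hash)
  {BD}: card=480; try (D,hash)→440, (B,merge)→1100, (D,merge)→1200, (B,hash)→1720, (B,nl)→2420, (D,nl)→2520; best=440 via (D,hash)
  {ACD}: card=5000; try (D,hash)→1700, (D,merge)→6120, (A,hash)→9800, (A,nl_idx)→9800, (A,merge)→10300, (D,nl)→11000 …(+1); best=1700 via (D,hash)
  {BCD}: card=12000; try (C,hash)→1520, (B,hash)→2480, (C,merge)→5590, (B,merge)→6260, (C,nl)→24440, (B,nl)→60300; best=1520 via (C,hash)
  {ABCD}: card=120000; try (B,hash)→8380, (A,hash)→22520, (B,merge)→72660, (A,merge)→186520, (A,nl_idx)→229520, (B,nl)→601700 …(+1); best=8380 via (B,hash)

cost=8380; order=C,A,D,B; methods=nl_idx,hash,hash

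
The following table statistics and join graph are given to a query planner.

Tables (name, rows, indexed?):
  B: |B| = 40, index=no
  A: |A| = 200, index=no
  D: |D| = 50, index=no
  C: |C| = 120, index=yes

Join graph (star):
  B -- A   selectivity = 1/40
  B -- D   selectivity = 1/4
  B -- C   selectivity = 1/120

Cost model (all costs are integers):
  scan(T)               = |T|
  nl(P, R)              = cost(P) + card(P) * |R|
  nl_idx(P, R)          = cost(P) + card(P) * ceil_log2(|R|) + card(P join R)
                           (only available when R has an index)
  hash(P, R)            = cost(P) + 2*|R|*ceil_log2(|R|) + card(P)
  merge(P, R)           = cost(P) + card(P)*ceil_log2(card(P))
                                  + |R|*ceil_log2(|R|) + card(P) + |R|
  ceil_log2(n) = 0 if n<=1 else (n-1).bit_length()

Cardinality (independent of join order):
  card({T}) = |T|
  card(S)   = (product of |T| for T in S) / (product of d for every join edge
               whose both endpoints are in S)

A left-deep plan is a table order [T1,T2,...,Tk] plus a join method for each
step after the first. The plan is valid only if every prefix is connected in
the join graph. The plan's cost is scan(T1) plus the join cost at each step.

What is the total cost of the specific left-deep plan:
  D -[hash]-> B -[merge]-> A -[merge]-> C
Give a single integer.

40840

step 1: scan D: cost=50, card=50
step 2: join B via hash
    card(P join B) = 50*40/(4) = 500
    cost = 50 + 2*40*6 + 50 = 580
step 3: join A via merge
    card(P join A) = 500*200/(40) = 2500
    cost = 580 + 500*9 + 200*8 + 500 + 200 = 7380
step 4: join C via merge
    card(P join C) = 2500*120/(120) = 2500
    cost = 7380 + 2500*12 + 120*7 + 2500 + 120 = 40840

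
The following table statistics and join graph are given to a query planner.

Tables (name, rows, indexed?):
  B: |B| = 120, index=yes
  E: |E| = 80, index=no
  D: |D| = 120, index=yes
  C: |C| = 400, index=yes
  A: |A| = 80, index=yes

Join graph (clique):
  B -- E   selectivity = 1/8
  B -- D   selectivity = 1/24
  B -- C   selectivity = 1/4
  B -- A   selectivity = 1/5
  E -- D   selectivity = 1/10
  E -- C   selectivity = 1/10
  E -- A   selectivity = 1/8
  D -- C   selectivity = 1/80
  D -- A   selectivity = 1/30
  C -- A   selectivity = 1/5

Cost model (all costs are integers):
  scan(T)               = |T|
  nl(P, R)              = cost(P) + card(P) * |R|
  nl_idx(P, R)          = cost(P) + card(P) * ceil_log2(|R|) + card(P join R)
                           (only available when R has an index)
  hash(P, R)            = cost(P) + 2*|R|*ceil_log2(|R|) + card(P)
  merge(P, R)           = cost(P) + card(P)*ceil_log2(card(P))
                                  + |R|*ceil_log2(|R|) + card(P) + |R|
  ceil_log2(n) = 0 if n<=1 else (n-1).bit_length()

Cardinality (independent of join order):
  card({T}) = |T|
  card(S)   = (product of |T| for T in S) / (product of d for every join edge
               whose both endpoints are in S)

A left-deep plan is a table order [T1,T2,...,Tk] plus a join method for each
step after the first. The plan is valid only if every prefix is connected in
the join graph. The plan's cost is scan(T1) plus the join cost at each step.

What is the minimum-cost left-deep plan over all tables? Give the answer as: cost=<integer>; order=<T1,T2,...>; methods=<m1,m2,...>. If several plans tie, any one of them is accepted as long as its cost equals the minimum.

Selinger DP (subsets sized 1..n):
  {B}: scan cost=120, card=120
  {E}: scan cost=80, card=80
  {D}: scan cost=120, card=120
  {C}: scan cost=400, card=400
  {A}: scan cost=80, card=80
  {BE}: card=1200; try (E,hash)→1360, (B,merge)→1680, (E,merge)→1720, (B,hash)→1840, (B,nl_idx)→1840, (B,nl)→9680 …(+1); best=1360 via (E,hash)
  {BD}: card=600; try (D,nl_idx)→1560, (B,nl_idx)→1560, (D,hash)→1920, (B,hash)→1920, (D,merge)→2040, (B,merge)→2040 …(+2); best=1560 via (D,nl_idx)
  {BC}: card=12000; try (B,hash)→2480, (C,merge)→5080, (B,merge)→5360, (C,hash)→7440, (C,nl_idx)→13200, (B,nl_idx)→15200 …(+2); best=2480 via (B,hash)
  {AB}: card=1920; try (A,hash)→1360, (B,merge)→1680, (A,merge)→1720, (B,hash)→1840, (B,nl_idx)→2560, (A,nl_idx)→2880 …(+2); best=1360 via (A,hash)
  {DE}: card=960; try (E,hash)→1360, (D,nl_idx)→1600, (D,merge)→1680, (E,merge)→1720, (D,hash)→1840, (D,nl)→9680 …(+1); best=1360 via (E,hash)
  {CE}: card=3200; try (E,hash)→1920, (C,nl_idx)→4000, (C,merge)→4720, (E,merge)→5040, (C,hash)→7360, (C,nl)→32080 …(+1); best=1920 via (E,hash)
  {AE}: card=800; try (E,hash)→1280, (A,hash)→1280, (E,merge)→1360, (A,merge)→1360, (A,nl_idx)→1440, (E,nl)→6480 …(+1); best=1280 via (E,hash)
  {CD}: card=600; try (C,nl_idx)→1800, (D,hash)→2480, (D,nl_idx)→3800, (C,merge)→5080, (D,merge)→5360, (C,hash)→7440 …(+2); best=1800 via (C,nl_idx)
  {AD}: card=320; try (D,nl_idx)→960, (A,nl_idx)→1280, (A,hash)→1360, (D,merge)→1680, (A,merge)→1720, (D,hash)→1840 …(+2); best=960 via (D,nl_idx)
  {AC}: card=6400; try (A,hash)→1920, (C,merge)→4720, (A,merge)→5040, (C,nl_idx)→7200, (C,hash)→7360, (A,nl_idx)→9600 …(+2); best=1920 via (A,hash)
  {BDE}: card=600; try (E,hash)→3280, (B,hash)→4000, (D,hash)→4240, (B,nl_idx)→8680, (E,merge)→8800, (D,nl_idx)→10360 …(+5); best=3280 via (E,hash)
  {BCE}: card=12000; try (B,hash)→6800, (C,hash)→9760, (E,hash)→15600, (C,merge)→19760, (C,nl_idx)→24160, (B,nl_idx)→36320 …(+5); best=6800 via (B,hash)
  {ABE}: card=2400; try (A,hash)→3680, (B,hash)→3760, (E,hash)→4400, (B,nl_idx)→9280, (B,merge)→11040, (A,nl_idx)→12160 …(+5); best=3680 via (A,hash)
  {BCD}: card=750; try (B,hash)→4080, (B,nl_idx)→6750, (C,nl_idx)→7710, (C,hash)→9360, (B,merge)→9360, (C,merge)→12160 …(+6); best=4080 via (B,hash)
  {ABD}: card=320; try (B,hash)→2960, (A,hash)→3280, (B,nl_idx)→3520, (D,hash)→4960, (B,merge)→5120, (A,nl_idx)→6080 …(+6); best=2960 via (B,hash)
  {ABC}: card=38400; try (B,hash)→10000, (C,hash)→10480, (A,hash)→15600, (C,merge)→28400, (C,nl_idx)→57040, (B,nl_idx)→85120 …(+6); best=10000 via (B,hash)
  {CDE}: card=480; try (E,hash)→3520, (D,hash)→6800, (E,merge)→9040, (C,hash)→9520, (C,nl_idx)→10480, (C,merge)→15920 …(+5); best=3520 via (E,hash)
  {ADE}: card=320; try (E,hash)→2400, (A,hash)→3440, (D,hash)→3760, (E,merge)→4800, (D,nl_idx)→7200, (A,nl_idx)→8400 …(+5); best=2400 via (E,hash)
  {ACE}: card=6400; try (A,hash)→6240, (C,hash)→9280, (E,hash)→9440, (C,merge)→14080, (C,nl_idx)→14880, (A,nl_idx)→30720 …(+5); best=6240 via (A,hash)
  {ACD}: card=320; try (A,hash)→3520, (C,nl_idx)→4160, (A,nl_idx)→6320, (C,merge)→8160, (C,hash)→8480, (A,merge)→9040 …(+6); best=3520 via (A,hash)
  {BCDE}: card=75; try (B,hash)→5680, (E,hash)→5950, (B,nl_idx)→6955, (C,nl_idx)→8755, (B,merge)→9280, (C,hash)→11080 …(+9); best=5680 via (B,hash)
  {ABDE}: card=40; try (E,hash)→4400, (B,hash)→4400, (B,nl_idx)→4680, (A,hash)→5000, (B,merge)→6560, (E,merge)→6800 …(+9); best=4400 via (E,hash)
  {ABCE}: card=4800; try (C,hash)→13280, (B,hash)→14320, (A,hash)→19920, (C,nl_idx)→30080, (C,merge)→38880, (E,hash)→49520 …(+9); best=13280 via (C,hash)
  {ABCD}: card=80; try (B,hash)→5520, (B,nl_idx)→5840, (C,nl_idx)→5920, (A,hash)→5950, (B,merge)→7680, (A,nl_idx)→9410 …(+10); best=5520 via (B,hash)
  {ACDE}: card=32; try (E,hash)→4960, (A,hash)→5120, (C,nl_idx)→5312, (A,nl_idx)→6912, (E,merge)→7360, (A,merge)→8960 …(+9); best=4960 via (E,hash)
  {ABCDE}: card=1; try (C,nl_idx)→4761, (B,nl_idx)→5185, (B,merge)→6112, (A,nl_idx)→6206, (B,hash)→6672, (E,hash)→6720 …(+13); best=4761 via (C,nl_idx)

cost=4761; order=A,D,B,E,C; methods=nl_idx,hash,hash,nl_idx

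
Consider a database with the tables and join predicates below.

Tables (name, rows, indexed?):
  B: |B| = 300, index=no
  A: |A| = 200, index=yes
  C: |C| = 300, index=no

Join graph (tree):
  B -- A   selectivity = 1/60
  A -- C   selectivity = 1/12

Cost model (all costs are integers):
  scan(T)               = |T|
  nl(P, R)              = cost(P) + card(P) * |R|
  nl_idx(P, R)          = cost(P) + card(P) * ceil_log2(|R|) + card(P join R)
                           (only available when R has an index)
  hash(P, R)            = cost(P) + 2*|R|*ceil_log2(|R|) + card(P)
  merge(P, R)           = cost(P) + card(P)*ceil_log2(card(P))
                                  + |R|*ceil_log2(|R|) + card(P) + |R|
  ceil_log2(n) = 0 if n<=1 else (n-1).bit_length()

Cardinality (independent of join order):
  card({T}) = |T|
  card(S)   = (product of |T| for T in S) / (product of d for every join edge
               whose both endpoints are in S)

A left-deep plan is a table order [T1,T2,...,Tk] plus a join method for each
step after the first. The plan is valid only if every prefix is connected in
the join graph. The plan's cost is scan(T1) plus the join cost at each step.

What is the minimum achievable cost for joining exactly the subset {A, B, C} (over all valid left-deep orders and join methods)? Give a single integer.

10100

Selinger DP over subsets of {A,B,C}:
  {B}: scan cost=300, card=300
  {A}: scan cost=200, card=200
  {C}: scan cost=300, card=300
  {AB}: card=1000; try (A,nl_idx)→3700, (A,hash)→3800, (B,merge)→5000, (A,merge)→5100, (B,hash)→5800, (B,nl)→60200 …(+1); best=3700 via (A,nl_idx)
  {AC}: card=5000; try (A,hash)→3800, (C,merge)→5000, (A,merge)→5100, (C,hash)→5800, (A,nl_idx)→7700, (C,nl)→60200 …(+1); best=3800 via (A,hash)
  {ABC}: card=25000; try (C,hash)→10100, (B,hash)→14200, (C,merge)→17700, (B,merge)→76800, (C,nl)→303700, (B,nl)→1503800; best=10100 via (C,hash)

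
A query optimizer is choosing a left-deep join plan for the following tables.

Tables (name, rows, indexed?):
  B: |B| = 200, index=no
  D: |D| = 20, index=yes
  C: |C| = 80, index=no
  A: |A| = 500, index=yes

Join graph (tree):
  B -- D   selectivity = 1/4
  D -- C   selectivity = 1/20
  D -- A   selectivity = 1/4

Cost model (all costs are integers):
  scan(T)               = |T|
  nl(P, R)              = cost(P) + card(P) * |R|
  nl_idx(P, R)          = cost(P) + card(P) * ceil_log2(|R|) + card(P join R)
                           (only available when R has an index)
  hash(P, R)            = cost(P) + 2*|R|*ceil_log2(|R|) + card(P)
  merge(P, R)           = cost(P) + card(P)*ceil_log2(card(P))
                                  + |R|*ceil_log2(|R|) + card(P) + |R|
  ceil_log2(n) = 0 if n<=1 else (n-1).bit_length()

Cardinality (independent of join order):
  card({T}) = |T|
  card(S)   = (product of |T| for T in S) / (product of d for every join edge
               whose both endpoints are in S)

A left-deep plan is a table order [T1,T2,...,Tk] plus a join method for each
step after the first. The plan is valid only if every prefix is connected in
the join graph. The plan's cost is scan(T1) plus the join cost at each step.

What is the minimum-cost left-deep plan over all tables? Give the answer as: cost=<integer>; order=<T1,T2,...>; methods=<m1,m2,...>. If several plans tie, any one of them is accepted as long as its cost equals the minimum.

Selinger DP (subsets sized 1..n):
  {B}: scan cost=200, card=200
  {D}: scan cost=20, card=20
  {C}: scan cost=80, card=80
  {A}: scan cost=500, card=500
  {BD}: card=1000; try (D,hash)→600, (B,merge)→1940, (D,merge)→2120, (D,nl_idx)→2200, (B,hash)→3240, (B,nl)→4020 …(+1); best=600 via (D,hash)
  {CD}: card=80; try (D,hash)→360, (D,nl_idx)→560, (C,merge)→780, (D,merge)→840, (C,hash)→1160, (C,nl)→1620 …(+1); best=360 via (D,hash)
  {AD}: card=2500; try (D,hash)→1200, (A,nl_idx)→2700, (A,merge)→5140, (D,nl_idx)→5500, (D,merge)→5620, (A,hash)→9040 …(+2); best=1200 via (D,hash)
  {BCD}: card=4000; try (C,hash)→2720, (B,merge)→2800, (B,hash)→3640, (C,merge)→12240, (B,nl)→16360, (C,nl)→80600; best=2720 via (C,hash)
  {ABD}: card=125000; try (B,hash)→6900, (A,hash)→10600, (A,merge)→16600, (B,merge)→35500, (A,nl_idx)→134600, (A,nl)→500600 …(+1); best=6900 via (B,hash)
  {ACD}: card=10000; try (C,hash)→4820, (A,merge)→6000, (A,hash)→9440, (A,nl_idx)→11080, (C,merge)→34340, (A,nl)→40360 …(+1); best=4820 via (C,hash)
  {ABCD}: card=500000; try (A,hash)→15720, (B,hash)→18020, (A,merge)→59720, (C,hash)→133020, (B,merge)→156620, (A,nl_idx)→538720 …(+4); best=15720 via (A,hash)

cost=15720; order=B,D,C,A; methods=hash,hash,hash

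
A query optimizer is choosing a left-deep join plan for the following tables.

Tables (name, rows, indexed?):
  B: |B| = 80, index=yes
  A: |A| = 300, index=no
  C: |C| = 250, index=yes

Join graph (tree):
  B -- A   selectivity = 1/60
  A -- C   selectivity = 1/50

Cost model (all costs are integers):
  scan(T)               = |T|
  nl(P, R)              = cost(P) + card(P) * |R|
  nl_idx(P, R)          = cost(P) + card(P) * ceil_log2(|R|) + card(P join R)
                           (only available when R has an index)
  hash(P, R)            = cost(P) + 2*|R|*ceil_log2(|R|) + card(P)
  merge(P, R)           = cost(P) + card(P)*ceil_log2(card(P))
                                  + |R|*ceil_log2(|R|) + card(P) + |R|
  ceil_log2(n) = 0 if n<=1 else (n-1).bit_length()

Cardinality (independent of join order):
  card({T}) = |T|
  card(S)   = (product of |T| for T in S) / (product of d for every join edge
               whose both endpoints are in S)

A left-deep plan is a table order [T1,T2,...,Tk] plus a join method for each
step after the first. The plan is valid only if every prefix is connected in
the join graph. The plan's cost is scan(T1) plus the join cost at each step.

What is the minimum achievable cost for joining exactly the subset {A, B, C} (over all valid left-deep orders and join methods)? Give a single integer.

6120

Selinger DP over subsets of {A,B,C}:
  {B}: scan cost=80, card=80
  {A}: scan cost=300, card=300
  {C}: scan cost=250, card=250
  {AB}: card=400; try (B,hash)→1720, (B,nl_idx)→2800, (A,merge)→3720, (B,merge)→3940, (A,hash)→5560, (A,nl)→24080 …(+1); best=1720 via (B,hash)
  {AC}: card=1500; try (C,nl_idx)→4200, (C,hash)→4600, (A,merge)→5500, (C,merge)→5550, (A,hash)→5900, (A,nl)→75250 …(+1); best=4200 via (C,nl_idx)
  {ABC}: card=2000; try (C,hash)→6120, (B,hash)→6820, (C,nl_idx)→6920, (C,merge)→7970, (B,nl_idx)→16700, (B,merge)→22840 …(+2); best=6120 via (C,hash)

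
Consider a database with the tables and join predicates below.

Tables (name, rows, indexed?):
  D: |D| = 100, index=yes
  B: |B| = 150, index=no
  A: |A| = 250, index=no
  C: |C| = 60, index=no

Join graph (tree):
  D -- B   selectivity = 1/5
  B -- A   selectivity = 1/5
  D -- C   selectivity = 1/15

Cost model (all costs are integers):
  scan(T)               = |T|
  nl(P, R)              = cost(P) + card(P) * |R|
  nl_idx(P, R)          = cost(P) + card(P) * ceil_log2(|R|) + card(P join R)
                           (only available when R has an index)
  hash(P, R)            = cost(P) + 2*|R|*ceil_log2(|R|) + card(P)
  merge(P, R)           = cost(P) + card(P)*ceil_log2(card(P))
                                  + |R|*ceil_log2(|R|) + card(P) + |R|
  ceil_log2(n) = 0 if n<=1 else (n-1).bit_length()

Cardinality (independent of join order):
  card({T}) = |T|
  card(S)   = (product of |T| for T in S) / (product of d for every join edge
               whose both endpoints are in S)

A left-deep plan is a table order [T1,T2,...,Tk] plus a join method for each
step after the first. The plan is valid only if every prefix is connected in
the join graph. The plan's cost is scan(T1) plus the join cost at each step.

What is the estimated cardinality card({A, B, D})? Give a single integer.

150000

Tables in S: A(250), B(150), D(100)
Edges inside S: D-B(d=5), B-A(d=5)
numerator = 250 * 150 * 100 = 3750000
denominator = 5 * 5 = 25
card(S) = 3750000 / 25 = 150000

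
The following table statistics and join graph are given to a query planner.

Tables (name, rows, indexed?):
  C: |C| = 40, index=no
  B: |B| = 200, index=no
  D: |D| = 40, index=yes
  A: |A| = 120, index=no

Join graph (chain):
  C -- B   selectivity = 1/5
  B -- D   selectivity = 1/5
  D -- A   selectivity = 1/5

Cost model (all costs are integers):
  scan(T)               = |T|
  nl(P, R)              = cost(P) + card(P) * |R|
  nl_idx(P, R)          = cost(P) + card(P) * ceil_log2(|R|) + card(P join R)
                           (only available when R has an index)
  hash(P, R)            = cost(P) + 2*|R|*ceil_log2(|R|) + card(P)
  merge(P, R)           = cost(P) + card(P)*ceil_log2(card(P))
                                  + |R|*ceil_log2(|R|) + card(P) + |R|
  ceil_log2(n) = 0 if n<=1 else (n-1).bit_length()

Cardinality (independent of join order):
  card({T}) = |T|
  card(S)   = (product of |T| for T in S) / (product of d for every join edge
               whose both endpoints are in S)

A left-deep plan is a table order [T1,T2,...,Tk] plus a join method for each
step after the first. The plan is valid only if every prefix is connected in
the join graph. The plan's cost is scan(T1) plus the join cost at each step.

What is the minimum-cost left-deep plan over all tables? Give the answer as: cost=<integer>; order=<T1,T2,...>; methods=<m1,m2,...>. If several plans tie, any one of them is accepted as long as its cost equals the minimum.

cost=17440; order=B,C,D,A; methods=hash,hash,hash

Selinger DP (subsets sized 1..n):
  {C}: scan cost=40, card=40
  {B}: scan cost=200, card=200
  {D}: scan cost=40, card=40
  {A}: scan cost=120, card=120
  {BC}: card=1600; try (C,hash)→880, (B,merge)→2120, (C,merge)→2280, (B,hash)→3280, (B,nl)→8040, (C,nl)→8200; best=880 via (C,hash)
  {BD}: card=1600; try (D,hash)→880, (B,merge)→2120, (D,merge)→2280, (D,nl_idx)→3000, (B,hash)→3280, (B,nl)→8040 …(+1); best=880 via (D,hash)
  {AD}: card=960; try (D,hash)→720, (A,merge)→1280, (D,merge)→1360, (A,hash)→1760, (D,nl_idx)→1800, (A,nl)→4840 …(+1); best=720 via (D,hash)
  {BCD}: card=12800; try (D,hash)→2960, (C,hash)→2960, (D,merge)→20360, (C,merge)→20360, (D,nl_idx)→23280, (D,nl)→64880 …(+1); best=2960 via (D,hash)
  {ABD}: card=38400; try (A,hash)→4160, (B,hash)→4880, (B,merge)→13080, (A,merge)→21040, (B,nl)→192720, (A,nl)→192880; best=4160 via (A,hash)
  {ABCD}: card=307200; try (A,hash)→17440, (C,hash)→43040, (A,merge)→195920, (C,merge)→657240, (A,nl)→1538960, (C,nl)→1540160; best=17440 via (A,hash)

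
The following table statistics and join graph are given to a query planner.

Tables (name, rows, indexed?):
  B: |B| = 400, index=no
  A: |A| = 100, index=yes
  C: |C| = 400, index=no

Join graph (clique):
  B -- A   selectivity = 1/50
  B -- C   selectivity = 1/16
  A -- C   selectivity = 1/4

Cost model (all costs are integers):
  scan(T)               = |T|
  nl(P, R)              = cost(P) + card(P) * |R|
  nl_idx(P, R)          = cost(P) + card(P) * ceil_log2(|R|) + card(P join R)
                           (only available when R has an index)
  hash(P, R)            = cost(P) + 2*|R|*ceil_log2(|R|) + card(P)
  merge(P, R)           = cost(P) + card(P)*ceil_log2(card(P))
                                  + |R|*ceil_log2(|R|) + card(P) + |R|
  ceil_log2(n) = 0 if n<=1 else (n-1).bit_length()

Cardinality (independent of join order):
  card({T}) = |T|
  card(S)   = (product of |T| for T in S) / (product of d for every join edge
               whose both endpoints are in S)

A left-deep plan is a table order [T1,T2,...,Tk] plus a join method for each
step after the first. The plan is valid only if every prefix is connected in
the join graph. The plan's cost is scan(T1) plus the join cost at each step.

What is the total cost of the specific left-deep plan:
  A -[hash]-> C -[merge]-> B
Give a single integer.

step 1: scan A: cost=100, card=100
step 2: join C via hash
    card(P join C) = 100*400/(4) = 10000
    cost = 100 + 2*400*9 + 100 = 7400
step 3: join B via merge
    card(P join B) = 10000*400/(50*16) = 5000
    cost = 7400 + 10000*14 + 400*9 + 10000 + 400 = 161400

161400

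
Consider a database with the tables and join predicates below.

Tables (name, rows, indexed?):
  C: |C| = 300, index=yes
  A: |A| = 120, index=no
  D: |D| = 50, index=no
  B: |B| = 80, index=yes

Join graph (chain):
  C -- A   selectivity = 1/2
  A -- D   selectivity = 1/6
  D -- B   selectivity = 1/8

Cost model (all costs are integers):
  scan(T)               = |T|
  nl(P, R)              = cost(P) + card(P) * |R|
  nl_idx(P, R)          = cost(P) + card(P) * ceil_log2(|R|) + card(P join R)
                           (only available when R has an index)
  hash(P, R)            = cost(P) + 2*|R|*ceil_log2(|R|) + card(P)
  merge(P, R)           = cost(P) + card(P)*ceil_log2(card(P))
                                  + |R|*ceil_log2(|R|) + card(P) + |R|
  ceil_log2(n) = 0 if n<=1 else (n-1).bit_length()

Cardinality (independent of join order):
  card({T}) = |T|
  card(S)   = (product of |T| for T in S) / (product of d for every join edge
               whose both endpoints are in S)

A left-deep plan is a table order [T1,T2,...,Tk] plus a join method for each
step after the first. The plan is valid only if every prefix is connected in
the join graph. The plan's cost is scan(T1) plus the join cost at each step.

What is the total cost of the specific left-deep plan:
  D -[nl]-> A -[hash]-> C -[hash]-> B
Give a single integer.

163570

step 1: scan D: cost=50, card=50
step 2: join A via nl
    card(P join A) = 50*120/(6) = 1000
    cost = 50 + 50*120 = 6050
step 3: join C via hash
    card(P join C) = 1000*300/(2) = 150000
    cost = 6050 + 2*300*9 + 1000 = 12450
step 4: join B via hash
    card(P join B) = 150000*80/(8) = 1500000
    cost = 12450 + 2*80*7 + 150000 = 163570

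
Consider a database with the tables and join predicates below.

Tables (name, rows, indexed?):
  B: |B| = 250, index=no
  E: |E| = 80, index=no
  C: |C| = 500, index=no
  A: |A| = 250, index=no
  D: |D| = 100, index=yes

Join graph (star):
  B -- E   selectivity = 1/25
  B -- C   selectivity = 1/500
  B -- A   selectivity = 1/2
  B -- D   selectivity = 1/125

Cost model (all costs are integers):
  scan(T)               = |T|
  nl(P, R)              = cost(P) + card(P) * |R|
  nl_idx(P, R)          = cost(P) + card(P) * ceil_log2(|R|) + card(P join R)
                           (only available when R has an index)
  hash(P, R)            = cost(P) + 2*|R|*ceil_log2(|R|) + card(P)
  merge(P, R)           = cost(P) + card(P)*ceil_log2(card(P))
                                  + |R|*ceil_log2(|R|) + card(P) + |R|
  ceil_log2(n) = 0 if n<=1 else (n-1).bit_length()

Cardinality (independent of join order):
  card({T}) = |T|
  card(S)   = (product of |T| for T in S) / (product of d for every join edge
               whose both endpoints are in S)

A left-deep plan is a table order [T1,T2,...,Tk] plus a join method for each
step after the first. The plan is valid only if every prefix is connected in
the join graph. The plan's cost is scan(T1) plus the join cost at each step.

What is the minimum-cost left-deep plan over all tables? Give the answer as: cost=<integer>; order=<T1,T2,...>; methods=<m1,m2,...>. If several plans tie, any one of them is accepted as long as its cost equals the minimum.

cost=12610; order=C,B,D,E,A; methods=hash,hash,hash,hash

Selinger DP (subsets sized 1..n):
  {B}: scan cost=250, card=250
  {E}: scan cost=80, card=80
  {C}: scan cost=500, card=500
  {A}: scan cost=250, card=250
  {D}: scan cost=100, card=100
  {BE}: card=800; try (E,hash)→1620, (B,merge)→2970, (E,merge)→3140, (B,hash)→4160, (B,nl)→20080, (E,nl)→20250; best=1620 via (E,hash)
  {BC}: card=250; try (B,hash)→5000, (C,merge)→7500, (B,merge)→7750, (C,hash)→9500, (C,nl)→125250, (B,nl)→125500; best=5000 via (B,hash)
  {AB}: card=31250; try (B,hash)→4500, (A,hash)→4500, (B,merge)→4750, (A,merge)→4750, (B,nl)→62750, (A,nl)→62750; best=4500 via (B,hash)
  {BD}: card=200; try (D,hash)→1900, (D,nl_idx)→2200, (B,merge)→3150, (D,merge)→3300, (B,hash)→4200, (B,nl)→25100 …(+1); best=1900 via (D,hash)
  {BCE}: card=800; try (E,hash)→6370, (E,merge)→7890, (C,hash)→11420, (C,merge)→15420, (E,nl)→25000, (C,nl)→401620; best=6370 via (E,hash)
  {ABE}: card=100000; try (A,hash)→6420, (A,merge)→12670, (E,hash)→36870, (A,nl)→201620, (E,merge)→505140, (E,nl)→2504500; best=6420 via (A,hash)
  {BDE}: card=640; try (E,hash)→3220, (D,hash)→3820, (E,merge)→4340, (D,nl_idx)→7860, (D,merge)→11220, (E,nl)→17900 …(+1); best=3220 via (E,hash)
  {ABC}: card=31250; try (A,hash)→9250, (A,merge)→9500, (C,hash)→44750, (A,nl)→67500, (C,merge)→509500, (C,nl)→15629500; best=9250 via (A,hash)
  {BCD}: card=200; try (D,hash)→6650, (D,nl_idx)→6950, (D,merge)→8050, (C,merge)→8700, (C,hash)→11100, (D,nl)→30000 …(+1); best=6650 via (D,hash)
  {ABD}: card=25000; try (A,merge)→5950, (A,hash)→6100, (D,hash)→37150, (A,nl)→51900, (D,nl_idx)→248250, (D,merge)→505300 …(+1); best=5950 via (A,merge)
  {ABCE}: card=100000; try (A,hash)→11170, (A,merge)→17420, (E,hash)→41620, (C,hash)→115420, (A,nl)→206370, (E,merge)→509890 …(+3); best=11170 via (A,hash)
  {BCDE}: card=640; try (E,hash)→7970, (D,hash)→8570, (E,merge)→9090, (D,nl_idx)→12610, (C,hash)→12860, (C,merge)→15260 …(+4); best=7970 via (E,hash)
  {ABDE}: card=80000; try (A,hash)→7860, (A,merge)→12510, (E,hash)→32070, (D,hash)→107820, (A,nl)→163220, (E,merge)→406590 …(+4); best=7860 via (A,hash)
  {ABCD}: card=25000; try (A,merge)→10700, (A,hash)→10850, (C,hash)→39950, (D,hash)→41900, (A,nl)→56650, (D,nl_idx)→253000 …(+4); best=10700 via (A,merge)
  {ABCDE}: card=80000; try (A,hash)→12610, (A,merge)→17260, (E,hash)→36820, (C,hash)→96860, (D,hash)→112570, (A,nl)→167970 …(+7); best=12610 via (A,hash)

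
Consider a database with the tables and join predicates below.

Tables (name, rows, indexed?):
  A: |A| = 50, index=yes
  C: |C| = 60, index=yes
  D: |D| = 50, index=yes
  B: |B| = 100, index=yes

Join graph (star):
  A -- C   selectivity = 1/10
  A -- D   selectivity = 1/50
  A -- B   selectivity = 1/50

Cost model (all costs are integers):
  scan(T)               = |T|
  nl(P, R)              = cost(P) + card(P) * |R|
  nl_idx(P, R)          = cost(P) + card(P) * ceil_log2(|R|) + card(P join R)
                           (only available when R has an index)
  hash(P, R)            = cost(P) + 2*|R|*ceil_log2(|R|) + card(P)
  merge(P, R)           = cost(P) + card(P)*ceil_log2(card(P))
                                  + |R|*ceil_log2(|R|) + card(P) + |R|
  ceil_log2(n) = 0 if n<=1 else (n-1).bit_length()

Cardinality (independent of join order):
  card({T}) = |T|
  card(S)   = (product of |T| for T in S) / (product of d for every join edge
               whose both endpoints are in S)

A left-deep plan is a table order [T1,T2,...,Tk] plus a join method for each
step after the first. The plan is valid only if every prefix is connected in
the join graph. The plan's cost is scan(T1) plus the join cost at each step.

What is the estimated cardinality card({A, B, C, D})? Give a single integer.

600

Tables in S: A(50), B(100), C(60), D(50)
Edges inside S: A-C(d=10), A-D(d=50), A-B(d=50)
numerator = 50 * 100 * 60 * 50 = 15000000
denominator = 10 * 50 * 50 = 25000
card(S) = 15000000 / 25000 = 600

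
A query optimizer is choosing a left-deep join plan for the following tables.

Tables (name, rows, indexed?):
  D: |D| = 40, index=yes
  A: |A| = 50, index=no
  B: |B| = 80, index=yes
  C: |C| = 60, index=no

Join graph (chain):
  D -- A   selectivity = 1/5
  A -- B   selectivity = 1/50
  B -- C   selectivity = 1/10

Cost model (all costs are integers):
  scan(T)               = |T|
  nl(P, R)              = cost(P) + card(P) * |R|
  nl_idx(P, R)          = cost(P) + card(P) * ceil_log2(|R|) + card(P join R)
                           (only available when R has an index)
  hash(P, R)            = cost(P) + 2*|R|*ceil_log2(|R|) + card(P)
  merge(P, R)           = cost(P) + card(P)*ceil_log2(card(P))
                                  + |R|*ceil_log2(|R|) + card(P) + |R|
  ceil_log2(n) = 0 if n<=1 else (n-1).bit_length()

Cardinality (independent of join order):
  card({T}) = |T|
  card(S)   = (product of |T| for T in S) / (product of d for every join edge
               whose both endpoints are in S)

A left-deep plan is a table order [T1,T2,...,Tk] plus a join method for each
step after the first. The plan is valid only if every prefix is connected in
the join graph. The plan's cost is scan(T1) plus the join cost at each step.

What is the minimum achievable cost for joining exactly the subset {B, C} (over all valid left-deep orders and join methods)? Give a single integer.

Selinger DP over subsets of {B,C}:
  {B}: scan cost=80, card=80
  {C}: scan cost=60, card=60
  {BC}: card=480; try (C,hash)→880, (B,nl_idx)→960, (B,merge)→1120, (C,merge)→1140, (B,hash)→1240, (B,nl)→4860 …(+1); best=880 via (C,hash)

880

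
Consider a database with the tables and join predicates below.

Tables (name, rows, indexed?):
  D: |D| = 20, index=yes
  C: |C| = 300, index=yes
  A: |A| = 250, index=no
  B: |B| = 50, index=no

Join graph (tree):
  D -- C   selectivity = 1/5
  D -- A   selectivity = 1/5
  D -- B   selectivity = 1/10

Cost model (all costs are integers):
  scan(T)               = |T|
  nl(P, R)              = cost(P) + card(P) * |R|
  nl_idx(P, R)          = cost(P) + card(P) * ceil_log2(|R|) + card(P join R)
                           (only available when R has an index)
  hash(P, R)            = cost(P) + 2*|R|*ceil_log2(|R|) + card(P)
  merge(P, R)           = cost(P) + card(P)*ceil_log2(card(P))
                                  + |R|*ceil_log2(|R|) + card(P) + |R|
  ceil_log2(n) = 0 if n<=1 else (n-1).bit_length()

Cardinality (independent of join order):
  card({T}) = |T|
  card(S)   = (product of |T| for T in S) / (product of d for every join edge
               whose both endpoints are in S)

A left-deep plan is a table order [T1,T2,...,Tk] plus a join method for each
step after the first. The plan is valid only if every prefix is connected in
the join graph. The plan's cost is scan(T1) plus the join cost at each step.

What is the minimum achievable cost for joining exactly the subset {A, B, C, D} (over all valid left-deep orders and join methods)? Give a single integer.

12600

Selinger DP over subsets of {A,B,C,D}:
  {D}: scan cost=20, card=20
  {C}: scan cost=300, card=300
  {A}: scan cost=250, card=250
  {B}: scan cost=50, card=50
  {CD}: card=1200; try (D,hash)→800, (C,nl_idx)→1400, (D,nl_idx)→3000, (C,merge)→3140, (D,merge)→3420, (C,hash)→5440 …(+2); best=800 via (D,hash)
  {AD}: card=1000; try (D,hash)→700, (A,merge)→2390, (D,nl_idx)→2500, (D,merge)→2620, (A,hash)→4040, (A,nl)→5020 …(+1); best=700 via (D,hash)
  {BD}: card=100; try (D,hash)→300, (D,nl_idx)→400, (B,merge)→490, (D,merge)→520, (B,hash)→640, (B,nl)→1020 …(+1); best=300 via (D,hash)
  {ACD}: card=60000; try (A,hash)→6000, (C,hash)→7100, (C,merge)→14700, (A,merge)→17450, (C,nl_idx)→69700, (C,nl)→300700 …(+1); best=6000 via (A,hash)
  {BCD}: card=6000; try (B,hash)→2600, (C,merge)→4100, (C,hash)→5800, (C,nl_idx)→7200, (B,merge)→15550, (C,nl)→30300 …(+1); best=2600 via (B,hash)
  {ABD}: card=5000; try (B,hash)→2300, (A,merge)→3350, (A,hash)→4400, (B,merge)→12050, (A,nl)→25300, (B,nl)→50700; best=2300 via (B,hash)
  {ABCD}: card=300000; try (A,hash)→12600, (C,hash)→12700, (B,hash)→66600, (C,merge)→75300, (A,merge)→88850, (C,nl_idx)→347300 …(+4); best=12600 via (A,hash)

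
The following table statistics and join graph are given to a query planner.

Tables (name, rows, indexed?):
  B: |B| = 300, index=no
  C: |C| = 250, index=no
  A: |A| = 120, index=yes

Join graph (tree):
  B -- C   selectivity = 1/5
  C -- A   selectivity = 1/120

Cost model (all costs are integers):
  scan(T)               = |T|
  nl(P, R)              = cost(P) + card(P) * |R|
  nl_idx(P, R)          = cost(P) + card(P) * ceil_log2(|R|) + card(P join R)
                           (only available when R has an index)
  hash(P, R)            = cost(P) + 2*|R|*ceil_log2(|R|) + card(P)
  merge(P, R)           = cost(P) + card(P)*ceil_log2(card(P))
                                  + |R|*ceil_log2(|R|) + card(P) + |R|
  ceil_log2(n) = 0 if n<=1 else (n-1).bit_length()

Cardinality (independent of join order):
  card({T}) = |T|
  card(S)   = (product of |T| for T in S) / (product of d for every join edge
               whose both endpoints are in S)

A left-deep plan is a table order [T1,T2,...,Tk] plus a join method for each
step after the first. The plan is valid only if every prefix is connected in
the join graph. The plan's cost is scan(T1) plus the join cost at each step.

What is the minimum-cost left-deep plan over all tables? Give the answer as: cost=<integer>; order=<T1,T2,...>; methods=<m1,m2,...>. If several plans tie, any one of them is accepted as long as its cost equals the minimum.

Selinger DP (subsets sized 1..n):
  {B}: scan cost=300, card=300
  {C}: scan cost=250, card=250
  {A}: scan cost=120, card=120
  {BC}: card=15000; try (C,hash)→4600, (B,merge)→5500, (C,merge)→5550, (B,hash)→5900, (B,nl)→75250, (C,nl)→75300; best=4600 via (C,hash)
  {AC}: card=250; try (A,hash)→2180, (A,nl_idx)→2250, (C,merge)→3330, (A,merge)→3460, (C,hash)→4240, (C,nl)→30120 …(+1); best=2180 via (A,hash)
  {ABC}: card=15000; try (B,merge)→7430, (B,hash)→7830, (A,hash)→21280, (B,nl)→77180, (A,nl_idx)→124600, (A,merge)→230560 …(+1); best=7430 via (B,merge)

cost=7430; order=C,A,B; methods=hash,merge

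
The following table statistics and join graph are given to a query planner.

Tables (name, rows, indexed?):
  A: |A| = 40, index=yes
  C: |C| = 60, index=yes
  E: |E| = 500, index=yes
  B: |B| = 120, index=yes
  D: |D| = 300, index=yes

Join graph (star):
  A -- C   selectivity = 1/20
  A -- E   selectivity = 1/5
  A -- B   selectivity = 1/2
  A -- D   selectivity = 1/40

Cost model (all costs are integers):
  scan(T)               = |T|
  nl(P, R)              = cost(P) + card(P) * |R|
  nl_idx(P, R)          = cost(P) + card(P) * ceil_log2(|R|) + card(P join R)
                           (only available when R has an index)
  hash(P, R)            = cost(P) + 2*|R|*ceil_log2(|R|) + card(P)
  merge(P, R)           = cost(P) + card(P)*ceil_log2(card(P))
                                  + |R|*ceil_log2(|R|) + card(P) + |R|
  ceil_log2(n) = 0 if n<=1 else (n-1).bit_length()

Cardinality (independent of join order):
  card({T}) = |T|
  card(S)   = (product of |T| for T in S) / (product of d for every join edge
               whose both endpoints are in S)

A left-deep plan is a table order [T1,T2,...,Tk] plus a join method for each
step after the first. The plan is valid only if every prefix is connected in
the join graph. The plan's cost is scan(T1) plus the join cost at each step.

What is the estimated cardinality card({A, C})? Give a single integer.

120

Tables in S: A(40), C(60)
Edges inside S: A-C(d=20)
numerator = 40 * 60 = 2400
denominator = 20 = 20
card(S) = 2400 / 20 = 120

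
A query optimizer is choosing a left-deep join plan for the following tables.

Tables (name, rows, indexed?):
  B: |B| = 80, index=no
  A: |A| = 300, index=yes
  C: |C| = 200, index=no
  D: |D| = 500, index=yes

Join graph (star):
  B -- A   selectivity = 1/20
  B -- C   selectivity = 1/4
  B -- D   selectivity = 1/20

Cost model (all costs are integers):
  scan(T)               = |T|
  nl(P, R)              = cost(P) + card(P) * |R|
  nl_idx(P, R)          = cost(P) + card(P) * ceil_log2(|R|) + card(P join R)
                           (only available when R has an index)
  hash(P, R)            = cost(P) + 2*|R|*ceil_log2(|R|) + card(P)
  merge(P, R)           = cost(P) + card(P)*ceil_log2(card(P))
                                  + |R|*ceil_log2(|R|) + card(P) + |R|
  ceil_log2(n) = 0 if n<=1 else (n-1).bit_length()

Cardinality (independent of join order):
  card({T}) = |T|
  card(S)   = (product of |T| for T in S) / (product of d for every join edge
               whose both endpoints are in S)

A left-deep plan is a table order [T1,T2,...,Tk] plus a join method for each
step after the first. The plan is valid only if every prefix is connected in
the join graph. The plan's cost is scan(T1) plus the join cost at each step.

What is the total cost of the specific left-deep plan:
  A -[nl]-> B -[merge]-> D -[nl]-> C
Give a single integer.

6043700

step 1: scan A: cost=300, card=300
step 2: join B via nl
    card(P join B) = 300*80/(20) = 1200
    cost = 300 + 300*80 = 24300
step 3: join D via merge
    card(P join D) = 1200*500/(20) = 30000
    cost = 24300 + 1200*11 + 500*9 + 1200 + 500 = 43700
step 4: join C via nl
    card(P join C) = 30000*200/(4) = 1500000
    cost = 43700 + 30000*200 = 6043700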